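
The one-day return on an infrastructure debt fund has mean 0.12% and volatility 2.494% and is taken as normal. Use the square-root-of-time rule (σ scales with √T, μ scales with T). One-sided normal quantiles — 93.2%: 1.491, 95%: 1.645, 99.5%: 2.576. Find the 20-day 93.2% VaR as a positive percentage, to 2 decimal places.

σ_{20d} = 2.494% × √20 = 11.154%; μ_{20d} = 20 × 0.12% = 2.400%.
VaR = −(2.400%) + 1.491 × 11.154% = 14.231%.

14.23%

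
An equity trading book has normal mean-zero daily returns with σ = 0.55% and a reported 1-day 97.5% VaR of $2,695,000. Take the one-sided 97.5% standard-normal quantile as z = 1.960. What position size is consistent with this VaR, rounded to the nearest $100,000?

$250,000,000

VaR as a fraction of value: z·σ = 1.960 × 0.55% = 1.078%.
Position = $2,695,000 / 0.01078 = $250,000,000.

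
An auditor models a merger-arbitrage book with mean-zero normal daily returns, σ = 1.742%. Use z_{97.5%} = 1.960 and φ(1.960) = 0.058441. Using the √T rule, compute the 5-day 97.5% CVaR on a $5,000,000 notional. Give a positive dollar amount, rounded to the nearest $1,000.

$455,000

σ_{5d} = 1.742% × √5 = 3.895%.
ES multiplier = φ(z)/(1−α) = 0.058441/0.025 = 2.338.
ES = 3.895% × 2.338 = 9.107%; on $5,000,000: $455,350.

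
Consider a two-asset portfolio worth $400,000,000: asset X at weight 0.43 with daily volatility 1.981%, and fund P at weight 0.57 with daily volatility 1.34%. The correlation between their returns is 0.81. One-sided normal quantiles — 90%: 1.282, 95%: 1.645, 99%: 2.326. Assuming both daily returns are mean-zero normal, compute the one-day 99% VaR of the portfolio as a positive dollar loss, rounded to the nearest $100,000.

$14,300,000

σ_p² = 0.43²·1.981² + 0.57²·1.34² + 2·0.81·0.43·0.57·1.981·1.34 = 2.3630 (%²).
σ_p = √2.3630 = 1.537%.
VaR = 2.326 × 1.537% = 3.575%; on $400,000,000 that is $14,300,000.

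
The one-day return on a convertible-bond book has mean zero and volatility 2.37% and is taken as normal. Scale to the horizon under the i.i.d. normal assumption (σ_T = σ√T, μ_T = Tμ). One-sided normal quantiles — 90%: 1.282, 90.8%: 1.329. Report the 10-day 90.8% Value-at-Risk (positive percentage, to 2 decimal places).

9.96%

σ_{10d} = 2.37% × √10 = 7.495%.
VaR = 1.329 × 7.495% = 9.961%.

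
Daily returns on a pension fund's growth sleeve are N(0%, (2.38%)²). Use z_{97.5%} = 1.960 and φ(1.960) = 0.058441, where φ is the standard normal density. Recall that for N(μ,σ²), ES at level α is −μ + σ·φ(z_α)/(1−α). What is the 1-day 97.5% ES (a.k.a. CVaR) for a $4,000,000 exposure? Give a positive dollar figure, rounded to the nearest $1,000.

$223,000

Tail multiplier: φ(z)/(1−α) = 0.058441 / 0.025 = 2.338.
ES = 2.38% × 2.338 = 5.564%.
On $4,000,000: 0.05564 × $4,000,000 = $222,560.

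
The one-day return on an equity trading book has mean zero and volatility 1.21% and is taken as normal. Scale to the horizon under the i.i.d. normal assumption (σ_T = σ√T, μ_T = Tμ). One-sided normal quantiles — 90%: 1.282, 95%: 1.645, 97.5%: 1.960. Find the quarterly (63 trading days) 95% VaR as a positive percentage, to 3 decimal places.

15.799%

σ_{63d} = 1.21% × √63 = 9.604%.
VaR = 1.645 × 9.604% = 15.799%.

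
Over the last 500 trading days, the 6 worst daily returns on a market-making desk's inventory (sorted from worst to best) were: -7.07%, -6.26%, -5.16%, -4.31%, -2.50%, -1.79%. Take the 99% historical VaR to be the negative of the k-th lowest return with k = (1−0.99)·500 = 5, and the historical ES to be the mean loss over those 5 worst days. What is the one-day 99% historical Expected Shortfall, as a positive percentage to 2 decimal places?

The 5 worst returns sum to -25.30%.
ES = −(-25.30%) / 5 = 5.06%.

5.06%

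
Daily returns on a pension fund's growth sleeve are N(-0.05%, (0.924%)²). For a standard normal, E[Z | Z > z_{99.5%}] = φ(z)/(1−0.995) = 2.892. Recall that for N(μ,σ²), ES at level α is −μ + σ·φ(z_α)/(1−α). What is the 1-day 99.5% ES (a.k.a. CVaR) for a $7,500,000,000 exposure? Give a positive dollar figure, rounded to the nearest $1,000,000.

ES = −(-0.05%) + 0.924% × 2.892 = 2.722%.
On $7,500,000,000: 0.02722 × $7,500,000,000 = $204,150,000.

$204,000,000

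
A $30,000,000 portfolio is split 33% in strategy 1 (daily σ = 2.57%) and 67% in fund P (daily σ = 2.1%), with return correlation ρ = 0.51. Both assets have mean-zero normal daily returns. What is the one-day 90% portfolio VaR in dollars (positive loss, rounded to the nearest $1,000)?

σ_p² = 0.33²·2.57² + 0.67²·2.1² + 2·0.51·0.33·0.67·2.57·2.1 = 3.9161 (%²).
σ_p = √3.9161 = 1.979%.
At 90%, z = 1.282.
VaR = 1.282 × 1.979% = 2.537%; on $30,000,000 that is $761,100.

$761,000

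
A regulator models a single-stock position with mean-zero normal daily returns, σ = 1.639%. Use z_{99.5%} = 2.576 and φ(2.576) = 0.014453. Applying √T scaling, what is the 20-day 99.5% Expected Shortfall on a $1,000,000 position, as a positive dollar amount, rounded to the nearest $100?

$211,900

σ_{20d} = 1.639% × √20 = 7.330%.
ES multiplier = φ(z)/(1−α) = 0.014453/0.005 = 2.891.
ES = 7.330% × 2.891 = 21.191%; on $1,000,000: $211,910.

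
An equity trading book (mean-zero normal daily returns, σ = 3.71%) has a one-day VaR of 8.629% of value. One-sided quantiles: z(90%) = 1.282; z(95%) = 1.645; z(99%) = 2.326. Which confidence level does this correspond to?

Implied z = VaR/σ = 8.629 / 3.71 = 2.326.
This matches z(99%) = 2.326.

99%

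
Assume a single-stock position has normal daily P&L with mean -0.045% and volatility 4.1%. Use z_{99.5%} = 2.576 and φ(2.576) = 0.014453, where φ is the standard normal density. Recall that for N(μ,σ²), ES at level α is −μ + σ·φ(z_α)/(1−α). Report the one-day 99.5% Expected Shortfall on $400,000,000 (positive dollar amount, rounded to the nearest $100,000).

Tail multiplier: φ(z)/(1−α) = 0.014453 / 0.005 = 2.891.
ES = −(-0.045%) + 4.1% × 2.891 = 11.898%.
On $400,000,000: 0.11898 × $400,000,000 = $47,592,000.

$47,600,000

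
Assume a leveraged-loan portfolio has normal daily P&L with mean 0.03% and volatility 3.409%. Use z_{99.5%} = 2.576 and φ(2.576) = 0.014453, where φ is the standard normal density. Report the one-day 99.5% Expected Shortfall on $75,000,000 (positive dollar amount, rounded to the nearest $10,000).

$7,370,000

Tail multiplier: φ(z)/(1−α) = 0.014453 / 0.005 = 2.891.
ES = −(0.03%) + 3.409% × 2.891 = 9.825%.
On $75,000,000: 0.09825 × $75,000,000 = $7,368,750.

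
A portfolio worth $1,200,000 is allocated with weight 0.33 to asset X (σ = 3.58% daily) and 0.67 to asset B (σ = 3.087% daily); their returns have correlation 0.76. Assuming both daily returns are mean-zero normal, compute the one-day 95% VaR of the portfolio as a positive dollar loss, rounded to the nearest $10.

$60,480

σ_p² = 0.33²·3.58² + 0.67²·3.087² + 2·0.76·0.33·0.67·3.58·3.087 = 9.3876 (%²).
σ_p = √9.3876 = 3.064%.
At 95%, z = 1.645.
VaR = 1.645 × 3.064% = 5.040%; on $1,200,000 that is $60,480.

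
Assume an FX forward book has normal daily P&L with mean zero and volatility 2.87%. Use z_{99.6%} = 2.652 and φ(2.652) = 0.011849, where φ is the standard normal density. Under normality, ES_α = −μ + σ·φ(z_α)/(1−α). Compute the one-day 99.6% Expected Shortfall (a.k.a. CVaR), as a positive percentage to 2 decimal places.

8.50%

Tail multiplier: φ(z)/(1−α) = 0.011849 / 0.004 = 2.962.
ES = 2.87% × 2.962 = 8.501%.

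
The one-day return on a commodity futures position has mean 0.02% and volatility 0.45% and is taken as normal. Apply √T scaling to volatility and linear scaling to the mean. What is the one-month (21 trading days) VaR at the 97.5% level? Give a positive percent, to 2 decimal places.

3.62%

At 97.5%, z = 1.960.
σ_{21d} = 0.45% × √21 = 2.062%; μ_{21d} = 21 × 0.02% = 0.420%.
VaR = −(0.420%) + 1.960 × 2.062% = 3.622%.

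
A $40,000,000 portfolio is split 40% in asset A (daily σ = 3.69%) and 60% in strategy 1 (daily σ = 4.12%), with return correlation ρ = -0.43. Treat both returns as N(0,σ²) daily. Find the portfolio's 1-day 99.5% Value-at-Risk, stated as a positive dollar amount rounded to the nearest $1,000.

$2,339,000

σ_p² = 0.4²·3.69² + 0.6²·4.12² + 2·-0.43·0.4·0.6·3.69·4.12 = 5.1515 (%²).
σ_p = √5.1515 = 2.270%.
At 99.5%, z = 2.576.
VaR = 2.576 × 2.270% = 5.848%; on $40,000,000 that is $2,339,200.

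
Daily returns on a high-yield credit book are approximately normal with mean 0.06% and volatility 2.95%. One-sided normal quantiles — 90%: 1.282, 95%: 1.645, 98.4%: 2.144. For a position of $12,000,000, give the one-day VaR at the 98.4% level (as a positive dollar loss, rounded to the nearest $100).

$751,800

VaR = −μ + z·σ = −(0.06%) + 2.144 × 2.95% = 6.265%.
On $12,000,000: 0.06265 × $12,000,000 = $751,800.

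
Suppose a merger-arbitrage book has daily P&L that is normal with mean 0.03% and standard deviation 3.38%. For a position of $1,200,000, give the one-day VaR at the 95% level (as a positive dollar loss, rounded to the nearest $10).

At 95% one-sided, z = 1.645.
VaR = −μ + z·σ = −(0.03%) + 1.645 × 3.38% = 5.530%.
On $1,200,000: 0.05530 × $1,200,000 = $66,360.

$66,360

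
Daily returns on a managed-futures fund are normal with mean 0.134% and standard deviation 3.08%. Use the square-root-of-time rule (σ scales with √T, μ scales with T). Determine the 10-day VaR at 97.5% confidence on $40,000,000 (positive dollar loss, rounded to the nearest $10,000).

$7,100,000

At 97.5%, z = 1.960.
σ_{10d} = 3.08% × √10 = 9.740%; μ_{10d} = 10 × 0.134% = 1.340%.
VaR = −(1.340%) + 1.960 × 9.740% = 17.750%.
On $40,000,000: 0.17750 × $40,000,000 = $7,100,000.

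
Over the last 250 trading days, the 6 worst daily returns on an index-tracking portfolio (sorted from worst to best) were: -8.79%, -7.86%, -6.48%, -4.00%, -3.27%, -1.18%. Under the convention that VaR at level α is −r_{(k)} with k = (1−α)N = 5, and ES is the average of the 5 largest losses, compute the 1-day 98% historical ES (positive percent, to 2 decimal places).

The 5 worst returns sum to -30.40%.
ES = −(-30.40%) / 5 = 6.08%.

6.08%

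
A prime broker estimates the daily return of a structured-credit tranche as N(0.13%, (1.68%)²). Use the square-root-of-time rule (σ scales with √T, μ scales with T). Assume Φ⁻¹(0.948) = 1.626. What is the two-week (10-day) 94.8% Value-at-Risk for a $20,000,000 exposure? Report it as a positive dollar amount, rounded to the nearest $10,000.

σ_{10d} = 1.68% × √10 = 5.313%; μ_{10d} = 10 × 0.13% = 1.300%.
VaR = −(1.300%) + 1.626 × 5.313% = 7.339%.
On $20,000,000: 0.07339 × $20,000,000 = $1,467,800.

$1,470,000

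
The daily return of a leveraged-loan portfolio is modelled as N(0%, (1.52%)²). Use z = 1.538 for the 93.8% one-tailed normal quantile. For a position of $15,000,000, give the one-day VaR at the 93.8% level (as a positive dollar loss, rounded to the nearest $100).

VaR = z·σ = 1.538 × 1.52% = 2.338%.
On $15,000,000: 0.02338 × $15,000,000 = $350,700.

$350,700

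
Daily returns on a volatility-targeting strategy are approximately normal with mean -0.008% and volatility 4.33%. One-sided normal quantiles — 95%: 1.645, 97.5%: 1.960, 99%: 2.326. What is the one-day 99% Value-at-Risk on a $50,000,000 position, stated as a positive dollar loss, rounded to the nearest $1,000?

VaR = −μ + z·σ = −(-0.008%) + 2.326 × 4.33% = 10.080%.
On $50,000,000: 0.10080 × $50,000,000 = $5,040,000.

$5,040,000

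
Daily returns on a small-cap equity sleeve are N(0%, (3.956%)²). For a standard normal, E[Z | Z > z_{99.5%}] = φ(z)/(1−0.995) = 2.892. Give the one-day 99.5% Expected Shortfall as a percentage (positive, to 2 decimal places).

11.44%

ES = 3.956% × 2.892 = 11.441%.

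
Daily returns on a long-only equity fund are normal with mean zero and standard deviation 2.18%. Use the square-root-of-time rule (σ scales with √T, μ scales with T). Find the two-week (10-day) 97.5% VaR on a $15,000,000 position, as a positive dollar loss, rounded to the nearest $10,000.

At 97.5%, z = 1.960.
σ_{10d} = 2.18% × √10 = 6.894%.
VaR = 1.960 × 6.894% = 13.512%.
On $15,000,000: 0.13512 × $15,000,000 = $2,026,800.

$2,030,000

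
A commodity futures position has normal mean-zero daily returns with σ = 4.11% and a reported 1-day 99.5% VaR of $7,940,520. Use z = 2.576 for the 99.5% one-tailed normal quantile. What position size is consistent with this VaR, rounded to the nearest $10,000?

VaR as a fraction of value: z·σ = 2.576 × 4.11% = 10.5874%.
Position = $7,940,520 / 0.105874 = $75,000,000.

$75,000,000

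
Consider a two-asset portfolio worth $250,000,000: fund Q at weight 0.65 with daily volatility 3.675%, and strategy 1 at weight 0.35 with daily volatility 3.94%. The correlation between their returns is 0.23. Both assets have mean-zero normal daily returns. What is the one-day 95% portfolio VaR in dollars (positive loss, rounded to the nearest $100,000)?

σ_p² = 0.65²·3.675² + 0.35²·3.94² + 2·0.23·0.65·0.35·3.675·3.94 = 9.1230 (%²).
σ_p = √9.1230 = 3.020%.
At 95%, z = 1.645.
VaR = 1.645 × 3.020% = 4.968%; on $250,000,000 that is $12,420,000.

$12,400,000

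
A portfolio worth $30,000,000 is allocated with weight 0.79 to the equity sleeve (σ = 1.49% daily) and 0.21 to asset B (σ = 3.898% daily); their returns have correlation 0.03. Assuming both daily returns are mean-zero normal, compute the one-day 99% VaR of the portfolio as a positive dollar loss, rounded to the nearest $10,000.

σ_p² = 0.79²·1.49² + 0.21²·3.898² + 2·0.03·0.79·0.21·1.49·3.898 = 2.1135 (%²).
σ_p = √2.1135 = 1.454%.
At 99%, z = 2.326.
VaR = 2.326 × 1.454% = 3.382%; on $30,000,000 that is $1,014,600.

$1,010,000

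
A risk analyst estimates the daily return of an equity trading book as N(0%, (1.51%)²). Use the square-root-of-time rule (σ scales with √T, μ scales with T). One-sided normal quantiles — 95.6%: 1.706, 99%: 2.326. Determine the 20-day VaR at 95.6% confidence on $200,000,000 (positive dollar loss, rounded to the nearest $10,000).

$23,040,000

σ_{20d} = 1.51% × √20 = 6.753%.
VaR = 1.706 × 6.753% = 11.521%.
On $200,000,000: 0.11521 × $200,000,000 = $23,042,000.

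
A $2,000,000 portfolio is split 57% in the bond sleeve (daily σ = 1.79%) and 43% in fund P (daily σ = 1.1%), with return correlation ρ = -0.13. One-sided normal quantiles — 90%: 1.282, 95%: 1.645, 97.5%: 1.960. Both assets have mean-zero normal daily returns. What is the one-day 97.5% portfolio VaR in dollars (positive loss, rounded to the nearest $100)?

$41,800

σ_p² = 0.57²·1.79² + 0.43²·1.1² + 2·-0.13·0.57·0.43·1.79·1.1 = 1.1393 (%²).
σ_p = √1.1393 = 1.067%.
VaR = 1.960 × 1.067% = 2.091%; on $2,000,000 that is $41,820.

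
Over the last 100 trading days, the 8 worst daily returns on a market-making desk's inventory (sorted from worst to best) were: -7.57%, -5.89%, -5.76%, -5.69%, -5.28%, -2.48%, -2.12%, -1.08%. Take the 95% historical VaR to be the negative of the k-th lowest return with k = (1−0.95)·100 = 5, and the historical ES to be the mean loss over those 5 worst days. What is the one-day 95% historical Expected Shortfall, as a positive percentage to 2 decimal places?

6.04%

The 5 worst returns sum to -30.19%.
ES = −(-30.19%) / 5 = 6.038% ≈ 6.04%.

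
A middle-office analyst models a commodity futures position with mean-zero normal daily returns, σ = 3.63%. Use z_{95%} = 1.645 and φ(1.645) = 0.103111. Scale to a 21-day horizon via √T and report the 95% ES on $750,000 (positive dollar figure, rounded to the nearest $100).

σ_{21d} = 3.63% × √21 = 16.635%.
ES multiplier = φ(z)/(1−α) = 0.103111/0.05 = 2.062.
ES = 16.635% × 2.062 = 34.301%; on $750,000: $257,258.

$257,300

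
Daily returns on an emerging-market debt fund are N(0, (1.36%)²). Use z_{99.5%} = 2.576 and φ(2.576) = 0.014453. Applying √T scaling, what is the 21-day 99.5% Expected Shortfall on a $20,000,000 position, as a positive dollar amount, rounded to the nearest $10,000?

$3,600,000

σ_{21d} = 1.36% × √21 = 6.232%.
ES multiplier = φ(z)/(1−α) = 0.014453/0.005 = 2.891.
ES = 6.232% × 2.891 = 18.017%; on $20,000,000: $3,603,400.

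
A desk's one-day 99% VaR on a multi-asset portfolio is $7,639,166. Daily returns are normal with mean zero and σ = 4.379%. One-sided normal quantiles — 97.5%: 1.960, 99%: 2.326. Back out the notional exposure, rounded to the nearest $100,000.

VaR as a fraction of value: z·σ = 2.326 × 4.379% = 10.1856%.
Position = $7,639,166 / 0.101856 = $75,000,005.

$75,000,000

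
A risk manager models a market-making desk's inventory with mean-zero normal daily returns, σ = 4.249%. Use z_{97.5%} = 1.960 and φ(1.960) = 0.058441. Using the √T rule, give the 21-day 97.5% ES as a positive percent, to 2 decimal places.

45.52%

σ_{21d} = 4.249% × √21 = 19.471%.
ES multiplier = φ(z)/(1−α) = 0.058441/0.025 = 2.338.
ES = 19.471% × 2.338 = 45.523%.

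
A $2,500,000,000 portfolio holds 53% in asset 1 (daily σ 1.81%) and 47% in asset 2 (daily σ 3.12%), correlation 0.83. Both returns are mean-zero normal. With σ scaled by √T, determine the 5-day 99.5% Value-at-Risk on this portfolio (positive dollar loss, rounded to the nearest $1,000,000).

$335,000,000

σ_p = √(0.53²·1.81² + 0.47²·3.12² + 2·0.83·0.53·0.47·1.81·3.12) = 2.325%.
σ_{5d} = 2.325% × √5 = 5.199%.
z(99.5%) = 2.576.
VaR = 2.576 × 5.199% = 13.393%; on $2,500,000,000 that is $334,825,000.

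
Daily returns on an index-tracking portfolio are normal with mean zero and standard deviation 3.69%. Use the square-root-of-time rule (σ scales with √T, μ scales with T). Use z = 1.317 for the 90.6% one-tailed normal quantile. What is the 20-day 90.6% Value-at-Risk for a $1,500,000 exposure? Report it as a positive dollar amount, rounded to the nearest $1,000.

$326,000

σ_{20d} = 3.69% × √20 = 16.502%.
VaR = 1.317 × 16.502% = 21.733%.
On $1,500,000: 0.21733 × $1,500,000 = $325,995.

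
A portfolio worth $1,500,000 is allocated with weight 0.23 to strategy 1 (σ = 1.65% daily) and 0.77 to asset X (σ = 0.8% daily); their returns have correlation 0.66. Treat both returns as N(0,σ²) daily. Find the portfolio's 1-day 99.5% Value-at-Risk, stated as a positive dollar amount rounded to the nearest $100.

σ_p² = 0.23²·1.65² + 0.77²·0.8² + 2·0.66·0.23·0.77·1.65·0.8 = 0.8321 (%²).
σ_p = √0.8321 = 0.912%.
At 99.5%, z = 2.576.
VaR = 2.576 × 0.912% = 2.349%; on $1,500,000 that is $35,235.

$35,200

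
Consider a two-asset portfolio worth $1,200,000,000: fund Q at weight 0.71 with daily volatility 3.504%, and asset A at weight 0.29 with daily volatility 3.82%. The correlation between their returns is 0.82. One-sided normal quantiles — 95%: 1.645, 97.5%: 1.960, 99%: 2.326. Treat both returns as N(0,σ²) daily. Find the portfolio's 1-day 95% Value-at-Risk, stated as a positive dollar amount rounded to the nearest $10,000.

$68,200,000

σ_p² = 0.71²·3.504² + 0.29²·3.82² + 2·0.82·0.71·0.29·3.504·3.82 = 11.9365 (%²).
σ_p = √11.9365 = 3.455%.
VaR = 1.645 × 3.455% = 5.683%; on $1,200,000,000 that is $68,196,000.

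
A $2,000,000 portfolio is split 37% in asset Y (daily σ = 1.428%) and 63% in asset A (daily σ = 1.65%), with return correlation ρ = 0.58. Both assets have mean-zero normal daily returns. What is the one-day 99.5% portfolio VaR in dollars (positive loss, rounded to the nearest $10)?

$72,800

σ_p² = 0.37²·1.428² + 0.63²·1.65² + 2·0.58·0.37·0.63·1.428·1.65 = 1.9968 (%²).
σ_p = √1.9968 = 1.413%.
At 99.5%, z = 2.576.
VaR = 2.576 × 1.413% = 3.640%; on $2,000,000 that is $72,800.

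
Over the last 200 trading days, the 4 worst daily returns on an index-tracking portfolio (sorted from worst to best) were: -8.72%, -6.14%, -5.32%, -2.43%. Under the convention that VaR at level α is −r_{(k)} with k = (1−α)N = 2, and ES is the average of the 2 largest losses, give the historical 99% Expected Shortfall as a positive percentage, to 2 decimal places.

7.43%

The 2 worst returns sum to -14.86%.
ES = −(-14.86%) / 2 = 7.43%.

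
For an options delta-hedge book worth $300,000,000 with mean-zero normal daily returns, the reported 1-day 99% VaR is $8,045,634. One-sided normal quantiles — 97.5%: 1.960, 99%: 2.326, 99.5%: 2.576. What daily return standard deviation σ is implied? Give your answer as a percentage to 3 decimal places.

VaR as a fraction: $8,045,634 / $300,000,000 = 2.682%.
σ = VaR / z = 2.682% / 2.326 = 1.153%.

1.153%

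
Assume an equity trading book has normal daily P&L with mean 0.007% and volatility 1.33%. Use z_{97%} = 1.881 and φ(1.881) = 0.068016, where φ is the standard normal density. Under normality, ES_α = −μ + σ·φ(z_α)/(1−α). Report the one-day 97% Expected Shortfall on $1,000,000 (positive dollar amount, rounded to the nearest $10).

Tail multiplier: φ(z)/(1−α) = 0.068016 / 0.03 = 2.267.
ES = −(0.007%) + 1.33% × 2.267 = 3.008%.
On $1,000,000: 0.03008 × $1,000,000 = $30,080.

$30,080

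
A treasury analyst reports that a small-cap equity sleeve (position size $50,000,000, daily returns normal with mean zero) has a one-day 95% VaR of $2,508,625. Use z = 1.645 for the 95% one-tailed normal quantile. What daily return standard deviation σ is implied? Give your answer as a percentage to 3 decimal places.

3.050%

VaR as a fraction: $2,508,625 / $50,000,000 = 5.017%.
σ = VaR / z = 5.017% / 1.645 = 3.050%.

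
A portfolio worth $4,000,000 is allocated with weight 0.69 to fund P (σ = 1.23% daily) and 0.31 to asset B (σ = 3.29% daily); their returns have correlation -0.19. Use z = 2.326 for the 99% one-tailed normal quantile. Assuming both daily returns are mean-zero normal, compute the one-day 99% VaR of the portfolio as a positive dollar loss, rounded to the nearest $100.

$111,300

σ_p² = 0.69²·1.23² + 0.31²·3.29² + 2·-0.19·0.69·0.31·1.23·3.29 = 1.4316 (%²).
σ_p = √1.4316 = 1.196%.
VaR = 2.326 × 1.196% = 2.782%; on $4,000,000 that is $111,280.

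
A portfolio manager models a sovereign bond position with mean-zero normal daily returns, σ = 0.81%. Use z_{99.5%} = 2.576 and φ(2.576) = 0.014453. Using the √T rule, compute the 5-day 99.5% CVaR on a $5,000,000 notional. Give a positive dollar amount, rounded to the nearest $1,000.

σ_{5d} = 0.81% × √5 = 1.811%.
ES multiplier = φ(z)/(1−α) = 0.014453/0.005 = 2.891.
ES = 1.811% × 2.891 = 5.236%; on $5,000,000: $261,800.

$262,000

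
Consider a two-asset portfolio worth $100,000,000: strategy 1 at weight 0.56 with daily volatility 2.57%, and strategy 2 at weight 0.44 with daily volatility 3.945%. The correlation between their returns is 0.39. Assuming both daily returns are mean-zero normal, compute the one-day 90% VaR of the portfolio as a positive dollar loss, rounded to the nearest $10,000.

σ_p² = 0.56²·2.57² + 0.44²·3.945² + 2·0.39·0.56·0.44·2.57·3.945 = 7.0329 (%²).
σ_p = √7.0329 = 2.652%.
At 90%, z = 1.282.
VaR = 1.282 × 2.652% = 3.400%; on $100,000,000 that is $3,400,000.

$3,400,000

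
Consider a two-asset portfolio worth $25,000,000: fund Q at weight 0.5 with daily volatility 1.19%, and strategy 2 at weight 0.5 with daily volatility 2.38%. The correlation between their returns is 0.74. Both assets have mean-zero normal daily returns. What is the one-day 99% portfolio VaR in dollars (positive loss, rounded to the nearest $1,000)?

$976,000

σ_p² = 0.5²·1.19² + 0.5²·2.38² + 2·0.74·0.5·0.5·1.19·2.38 = 2.8180 (%²).
σ_p = √2.8180 = 1.679%.
At 99%, z = 2.326.
VaR = 2.326 × 1.679% = 3.905%; on $25,000,000 that is $976,250.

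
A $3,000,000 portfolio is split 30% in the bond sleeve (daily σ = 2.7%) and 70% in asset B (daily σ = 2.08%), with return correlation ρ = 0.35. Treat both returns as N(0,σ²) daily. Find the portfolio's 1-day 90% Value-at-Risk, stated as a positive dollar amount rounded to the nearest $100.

σ_p² = 0.3²·2.7² + 0.7²·2.08² + 2·0.35·0.3·0.7·2.7·2.08 = 3.6016 (%²).
σ_p = √3.6016 = 1.898%.
At 90%, z = 1.282.
VaR = 1.282 × 1.898% = 2.433%; on $3,000,000 that is $72,990.

$73,000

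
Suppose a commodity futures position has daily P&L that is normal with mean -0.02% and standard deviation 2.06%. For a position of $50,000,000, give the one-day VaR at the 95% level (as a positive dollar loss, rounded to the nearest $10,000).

$1,700,000

At 95% one-sided, z = 1.645.
VaR = −μ + z·σ = −(-0.02%) + 1.645 × 2.06% = 3.409%.
On $50,000,000: 0.03409 × $50,000,000 = $1,704,500.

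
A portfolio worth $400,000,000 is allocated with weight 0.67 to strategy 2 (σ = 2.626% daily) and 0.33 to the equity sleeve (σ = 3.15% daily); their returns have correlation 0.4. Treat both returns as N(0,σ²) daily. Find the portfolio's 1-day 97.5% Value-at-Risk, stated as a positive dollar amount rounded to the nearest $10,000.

σ_p² = 0.67²·2.626² + 0.33²·3.15² + 2·0.4·0.67·0.33·2.626·3.15 = 5.6393 (%²).
σ_p = √5.6393 = 2.375%.
At 97.5%, z = 1.960.
VaR = 1.960 × 2.375% = 4.655%; on $400,000,000 that is $18,620,000.

$18,620,000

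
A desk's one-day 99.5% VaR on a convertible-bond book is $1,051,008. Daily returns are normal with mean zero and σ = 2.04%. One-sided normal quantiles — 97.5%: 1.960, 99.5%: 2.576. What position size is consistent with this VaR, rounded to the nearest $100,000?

$20,000,000

VaR as a fraction of value: z·σ = 2.576 × 2.04% = 5.25504%.
Position = $1,051,008 / 0.0525504 = $20,000,000.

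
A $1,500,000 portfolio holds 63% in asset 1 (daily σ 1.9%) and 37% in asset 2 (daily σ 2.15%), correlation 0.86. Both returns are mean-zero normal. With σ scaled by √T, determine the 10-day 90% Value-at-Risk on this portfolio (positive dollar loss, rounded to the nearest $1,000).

$117,000

σ_p = √(0.63²·1.9² + 0.37²·2.15² + 2·0.86·0.63·0.37·1.9·2.15) = 1.924%.
σ_{10d} = 1.924% × √10 = 6.084%.
z(90%) = 1.282.
VaR = 1.282 × 6.084% = 7.800%; on $1,500,000 that is $117,000.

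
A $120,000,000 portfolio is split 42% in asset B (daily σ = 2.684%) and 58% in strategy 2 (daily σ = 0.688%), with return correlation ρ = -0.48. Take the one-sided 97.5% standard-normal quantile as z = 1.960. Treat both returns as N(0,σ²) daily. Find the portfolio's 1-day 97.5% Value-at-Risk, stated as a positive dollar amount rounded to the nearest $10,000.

$2,350,000

σ_p² = 0.42²·2.684² + 0.58²·0.688² + 2·-0.48·0.42·0.58·2.684·0.688 = 0.9982 (%²).
σ_p = √0.9982 = 0.999%.
VaR = 1.960 × 0.999% = 1.958%; on $120,000,000 that is $2,349,600.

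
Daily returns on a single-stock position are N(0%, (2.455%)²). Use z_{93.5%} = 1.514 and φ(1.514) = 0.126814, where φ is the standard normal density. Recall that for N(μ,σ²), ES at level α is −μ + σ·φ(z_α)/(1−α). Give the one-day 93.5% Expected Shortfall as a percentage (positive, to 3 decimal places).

Tail multiplier: φ(z)/(1−α) = 0.126814 / 0.065 = 1.951.
ES = 2.455% × 1.951 = 4.790%.

4.790%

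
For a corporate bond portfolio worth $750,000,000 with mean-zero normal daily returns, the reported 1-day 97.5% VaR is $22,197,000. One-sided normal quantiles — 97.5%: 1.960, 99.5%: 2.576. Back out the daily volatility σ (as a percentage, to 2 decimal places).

VaR as a fraction: $22,197,000 / $750,000,000 = 2.960%.
σ = VaR / z = 2.960% / 1.960 = 1.510%.

1.51%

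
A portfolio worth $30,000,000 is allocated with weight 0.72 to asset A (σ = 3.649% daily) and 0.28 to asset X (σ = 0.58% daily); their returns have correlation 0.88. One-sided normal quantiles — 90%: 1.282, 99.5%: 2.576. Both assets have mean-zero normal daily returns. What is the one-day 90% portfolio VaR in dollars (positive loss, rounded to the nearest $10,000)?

$1,070,000

σ_p² = 0.72²·3.649² + 0.28²·0.58² + 2·0.88·0.72·0.28·3.649·0.58 = 7.6799 (%²).
σ_p = √7.6799 = 2.771%.
VaR = 1.282 × 2.771% = 3.552%; on $30,000,000 that is $1,065,600.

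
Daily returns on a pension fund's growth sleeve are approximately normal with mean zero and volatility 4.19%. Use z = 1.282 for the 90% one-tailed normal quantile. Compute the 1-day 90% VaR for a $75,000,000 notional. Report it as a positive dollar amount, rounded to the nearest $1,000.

VaR = z·σ = 1.282 × 4.19% = 5.372%.
On $75,000,000: 0.05372 × $75,000,000 = $4,029,000.

$4,029,000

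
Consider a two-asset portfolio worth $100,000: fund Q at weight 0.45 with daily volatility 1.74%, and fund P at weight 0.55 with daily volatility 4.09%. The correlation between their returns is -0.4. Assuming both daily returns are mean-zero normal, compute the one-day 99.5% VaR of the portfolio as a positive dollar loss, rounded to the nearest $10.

σ_p² = 0.45²·1.74² + 0.55²·4.09² + 2·-0.4·0.45·0.55·1.74·4.09 = 4.2643 (%²).
σ_p = √4.2643 = 2.065%.
At 99.5%, z = 2.576.
VaR = 2.576 × 2.065% = 5.319%; on $100,000 that is $5,319.

$5,320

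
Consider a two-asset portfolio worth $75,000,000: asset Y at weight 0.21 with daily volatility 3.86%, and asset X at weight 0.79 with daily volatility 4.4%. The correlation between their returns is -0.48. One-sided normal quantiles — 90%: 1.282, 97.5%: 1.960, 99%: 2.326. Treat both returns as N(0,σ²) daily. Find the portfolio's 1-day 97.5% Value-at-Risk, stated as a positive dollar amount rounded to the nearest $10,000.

$4,660,000

σ_p² = 0.21²·3.86² + 0.79²·4.4² + 2·-0.48·0.21·0.79·3.86·4.4 = 10.0347 (%²).
σ_p = √10.0347 = 3.168%.
VaR = 1.960 × 3.168% = 6.209%; on $75,000,000 that is $4,656,750.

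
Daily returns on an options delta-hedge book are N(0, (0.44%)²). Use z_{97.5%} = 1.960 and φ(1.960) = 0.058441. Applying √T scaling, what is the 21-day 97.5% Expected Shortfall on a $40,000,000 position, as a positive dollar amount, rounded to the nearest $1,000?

σ_{21d} = 0.44% × √21 = 2.016%.
ES multiplier = φ(z)/(1−α) = 0.058441/0.025 = 2.338.
ES = 2.016% × 2.338 = 4.713%; on $40,000,000: $1,885,200.

$1,885,000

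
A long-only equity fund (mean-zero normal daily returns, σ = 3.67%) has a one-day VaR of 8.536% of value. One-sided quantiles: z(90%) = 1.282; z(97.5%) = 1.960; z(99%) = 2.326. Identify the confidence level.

Implied z = VaR/σ = 8.536 / 3.67 = 2.326.
This matches z(99%) = 2.326.

99%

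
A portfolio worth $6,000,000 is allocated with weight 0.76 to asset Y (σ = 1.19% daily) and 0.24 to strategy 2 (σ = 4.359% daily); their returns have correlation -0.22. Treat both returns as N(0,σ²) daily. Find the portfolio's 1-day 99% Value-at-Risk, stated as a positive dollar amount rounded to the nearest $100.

$170,700

σ_p² = 0.76²·1.19² + 0.24²·4.359² + 2·-0.22·0.76·0.24·1.19·4.359 = 1.4961 (%²).
σ_p = √1.4961 = 1.223%.
At 99%, z = 2.326.
VaR = 2.326 × 1.223% = 2.845%; on $6,000,000 that is $170,700.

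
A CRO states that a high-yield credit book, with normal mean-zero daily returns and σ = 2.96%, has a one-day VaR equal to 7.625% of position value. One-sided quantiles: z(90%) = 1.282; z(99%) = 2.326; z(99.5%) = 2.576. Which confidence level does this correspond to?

Implied z = VaR/σ = 7.625 / 2.96 = 2.576.
This matches z(99.5%) = 2.576.

99.5%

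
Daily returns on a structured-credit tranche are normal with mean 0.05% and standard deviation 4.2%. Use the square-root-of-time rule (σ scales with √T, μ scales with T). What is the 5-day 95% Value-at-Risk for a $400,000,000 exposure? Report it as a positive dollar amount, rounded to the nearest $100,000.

At 95%, z = 1.645.
σ_{5d} = 4.2% × √5 = 9.391%; μ_{5d} = 5 × 0.05% = 0.250%.
VaR = −(0.250%) + 1.645 × 9.391% = 15.198%.
On $400,000,000: 0.15198 × $400,000,000 = $60,792,000.

$60,800,000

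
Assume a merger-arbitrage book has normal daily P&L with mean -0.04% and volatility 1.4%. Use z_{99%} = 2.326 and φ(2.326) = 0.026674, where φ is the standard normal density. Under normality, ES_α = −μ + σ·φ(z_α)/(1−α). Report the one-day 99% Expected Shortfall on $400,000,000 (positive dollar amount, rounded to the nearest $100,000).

$15,100,000

Tail multiplier: φ(z)/(1−α) = 0.026674 / 0.01 = 2.667.
ES = −(-0.04%) + 1.4% × 2.667 = 3.774%.
On $400,000,000: 0.03774 × $400,000,000 = $15,096,000.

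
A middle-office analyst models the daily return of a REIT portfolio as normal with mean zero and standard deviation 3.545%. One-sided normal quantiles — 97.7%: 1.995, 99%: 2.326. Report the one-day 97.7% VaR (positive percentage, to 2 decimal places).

7.07%

VaR = z·σ = 1.995 × 3.545% = 7.072%.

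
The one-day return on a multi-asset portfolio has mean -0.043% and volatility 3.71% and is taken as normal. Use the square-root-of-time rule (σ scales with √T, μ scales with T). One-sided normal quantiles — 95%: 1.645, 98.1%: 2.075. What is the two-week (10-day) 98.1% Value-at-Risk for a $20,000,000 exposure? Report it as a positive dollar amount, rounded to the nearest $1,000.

σ_{10d} = 3.71% × √10 = 11.732%; μ_{10d} = 10 × -0.043% = -0.430%.
VaR = −(-0.430%) + 2.075 × 11.732% = 24.774%.
On $20,000,000: 0.24774 × $20,000,000 = $4,954,800.

$4,955,000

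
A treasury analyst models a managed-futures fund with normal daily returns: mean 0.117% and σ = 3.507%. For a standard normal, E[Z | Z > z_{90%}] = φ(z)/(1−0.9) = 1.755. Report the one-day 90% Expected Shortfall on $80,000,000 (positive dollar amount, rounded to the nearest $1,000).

ES = −(0.117%) + 3.507% × 1.755 = 6.038%.
On $80,000,000: 0.06038 × $80,000,000 = $4,830,400.

$4,830,000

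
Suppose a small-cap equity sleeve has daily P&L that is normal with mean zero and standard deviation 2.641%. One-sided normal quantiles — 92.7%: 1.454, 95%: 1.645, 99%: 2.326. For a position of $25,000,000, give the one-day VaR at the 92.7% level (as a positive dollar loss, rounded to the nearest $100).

$960,000

VaR = z·σ = 1.454 × 2.641% = 3.840%.
On $25,000,000: 0.03840 × $25,000,000 = $960,000.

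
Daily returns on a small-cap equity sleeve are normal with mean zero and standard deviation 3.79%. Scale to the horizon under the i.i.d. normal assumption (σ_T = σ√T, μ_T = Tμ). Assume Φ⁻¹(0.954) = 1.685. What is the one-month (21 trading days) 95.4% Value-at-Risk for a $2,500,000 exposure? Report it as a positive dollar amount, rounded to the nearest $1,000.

σ_{21d} = 3.79% × √21 = 17.368%.
VaR = 1.685 × 17.368% = 29.265%.
On $2,500,000: 0.29265 × $2,500,000 = $731,625.

$732,000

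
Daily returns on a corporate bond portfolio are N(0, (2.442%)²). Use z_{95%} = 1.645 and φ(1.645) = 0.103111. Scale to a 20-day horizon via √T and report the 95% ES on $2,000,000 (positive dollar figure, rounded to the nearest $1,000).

$450,000

σ_{20d} = 2.442% × √20 = 10.921%.
ES multiplier = φ(z)/(1−α) = 0.103111/0.05 = 2.062.
ES = 10.921% × 2.062 = 22.519%; on $2,000,000: $450,380.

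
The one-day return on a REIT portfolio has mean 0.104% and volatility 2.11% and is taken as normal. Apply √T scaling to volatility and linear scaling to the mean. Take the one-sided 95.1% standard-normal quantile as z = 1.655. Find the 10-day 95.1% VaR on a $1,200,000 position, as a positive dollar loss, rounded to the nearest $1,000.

σ_{10d} = 2.11% × √10 = 6.672%; μ_{10d} = 10 × 0.104% = 1.040%.
VaR = −(1.040%) + 1.655 × 6.672% = 10.002%.
On $1,200,000: 0.10002 × $1,200,000 = $120,024.

$120,000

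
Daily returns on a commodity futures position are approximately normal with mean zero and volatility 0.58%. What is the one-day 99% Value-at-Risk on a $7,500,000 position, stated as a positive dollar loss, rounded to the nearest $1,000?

$101,000

At 99% one-sided, z = 2.326.
VaR = z·σ = 2.326 × 0.58% = 1.349%.
On $7,500,000: 0.01349 × $7,500,000 = $101,175.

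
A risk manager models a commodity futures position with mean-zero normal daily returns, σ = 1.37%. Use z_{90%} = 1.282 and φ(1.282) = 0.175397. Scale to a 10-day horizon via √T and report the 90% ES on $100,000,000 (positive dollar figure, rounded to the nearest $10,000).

σ_{10d} = 1.37% × √10 = 4.332%.
ES multiplier = φ(z)/(1−α) = 0.175397/0.1 = 1.754.
ES = 4.332% × 1.754 = 7.598%; on $100,000,000: $7,598,000.

$7,600,000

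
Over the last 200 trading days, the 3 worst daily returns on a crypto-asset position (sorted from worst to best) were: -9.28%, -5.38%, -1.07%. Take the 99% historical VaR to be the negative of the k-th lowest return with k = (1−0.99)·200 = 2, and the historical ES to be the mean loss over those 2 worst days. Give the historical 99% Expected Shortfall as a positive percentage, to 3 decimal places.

7.330%

The 2 worst returns sum to -14.66%.
ES = −(-14.66%) / 2 = 7.33% ≈ 7.330%.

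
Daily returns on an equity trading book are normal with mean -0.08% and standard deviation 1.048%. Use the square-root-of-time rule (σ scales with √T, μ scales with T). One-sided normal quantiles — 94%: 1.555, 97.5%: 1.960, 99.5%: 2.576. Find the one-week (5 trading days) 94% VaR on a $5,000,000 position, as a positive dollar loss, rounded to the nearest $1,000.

$202,000

σ_{5d} = 1.048% × √5 = 2.343%; μ_{5d} = 5 × -0.08% = -0.400%.
VaR = −(-0.400%) + 1.555 × 2.343% = 4.043%.
On $5,000,000: 0.04043 × $5,000,000 = $202,150.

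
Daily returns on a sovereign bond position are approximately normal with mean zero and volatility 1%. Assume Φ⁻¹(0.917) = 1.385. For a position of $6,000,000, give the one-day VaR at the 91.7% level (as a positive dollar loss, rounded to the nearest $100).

$83,100

VaR = z·σ = 1.385 × 1% = 1.385%.
On $6,000,000: 0.01385 × $6,000,000 = $83,100.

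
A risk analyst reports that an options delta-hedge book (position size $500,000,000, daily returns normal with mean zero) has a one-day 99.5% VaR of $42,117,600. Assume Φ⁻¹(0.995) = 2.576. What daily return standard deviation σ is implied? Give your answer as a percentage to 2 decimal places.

3.27%

VaR as a fraction: $42,117,600 / $500,000,000 = 8.424%.
σ = VaR / z = 8.424% / 2.576 = 3.270%.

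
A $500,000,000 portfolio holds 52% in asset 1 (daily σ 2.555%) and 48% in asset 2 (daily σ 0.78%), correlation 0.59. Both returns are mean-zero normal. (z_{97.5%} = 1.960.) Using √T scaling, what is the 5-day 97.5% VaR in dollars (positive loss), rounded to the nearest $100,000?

$34,600,000

σ_p = √(0.52²·2.555² + 0.48²·0.78² + 2·0.59·0.52·0.48·2.555·0.78) = 1.579%.
σ_{5d} = 1.579% × √5 = 3.531%.
VaR = 1.960 × 3.531% = 6.921%; on $500,000,000 that is $34,605,000.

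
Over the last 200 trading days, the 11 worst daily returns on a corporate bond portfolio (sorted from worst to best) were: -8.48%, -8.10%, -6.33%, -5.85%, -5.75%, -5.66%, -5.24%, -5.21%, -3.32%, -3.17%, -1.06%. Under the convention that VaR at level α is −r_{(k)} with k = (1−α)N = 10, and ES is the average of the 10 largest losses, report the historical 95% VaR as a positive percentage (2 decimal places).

3.17%

k = 10; the 10th lowest return is -3.17%, so VaR = 3.17%.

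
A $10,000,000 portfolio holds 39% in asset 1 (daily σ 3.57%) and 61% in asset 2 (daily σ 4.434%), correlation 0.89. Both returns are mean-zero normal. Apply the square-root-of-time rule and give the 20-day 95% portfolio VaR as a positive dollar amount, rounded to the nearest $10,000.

$2,940,000

σ_p = √(0.39²·3.57² + 0.61²·4.434² + 2·0.89·0.39·0.61·3.57·4.434) = 3.995%.
σ_{20d} = 3.995% × √20 = 17.866%.
z(95%) = 1.645.
VaR = 1.645 × 17.866% = 29.390%; on $10,000,000 that is $2,939,000.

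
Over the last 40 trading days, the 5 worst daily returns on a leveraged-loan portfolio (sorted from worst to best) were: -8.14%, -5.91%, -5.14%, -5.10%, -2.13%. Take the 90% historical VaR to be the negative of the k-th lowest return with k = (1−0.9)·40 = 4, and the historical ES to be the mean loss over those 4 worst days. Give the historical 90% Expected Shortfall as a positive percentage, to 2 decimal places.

The 4 worst returns sum to -24.29%.
ES = −(-24.29%) / 4 = 6.0725% ≈ 6.07%.

6.07%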